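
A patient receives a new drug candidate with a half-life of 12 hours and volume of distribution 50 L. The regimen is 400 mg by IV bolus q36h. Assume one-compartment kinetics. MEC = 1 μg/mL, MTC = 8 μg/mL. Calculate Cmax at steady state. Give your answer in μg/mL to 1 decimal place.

The dosing interval is 3 half-lives, so f = 2^(−3) = 0.125.
Accumulation ratio R = 1/(1 − f) = 1/0.875 = 8/7.
Single-dose peak C₀ = D/Vd = 400/50 = 8 μg/mL.
Steady-state peak Cmax,ss = C₀·R = 8 × 8/7 ≈ 9.143 μg/mL.
Peak 9.1 μg/mL vs MTC 8 μg/mL: exceeds toxic threshold.

9.1 μg/mL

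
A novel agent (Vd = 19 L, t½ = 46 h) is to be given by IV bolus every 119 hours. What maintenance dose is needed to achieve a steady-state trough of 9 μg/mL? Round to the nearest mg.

τ/t½ = 119/46 ≈ 2.587, so f = (1/2)^(119/46) ≈ 0.166436.
Cmin,ss = (D/Vd)·f/(1−f), so D = Cmin,ss·Vd·(1−f)/f.
D = 9 × 19 × (1−f)/f ≈ 9 × 19 × 5.00832 ≈ 856.42 mg.

856 mg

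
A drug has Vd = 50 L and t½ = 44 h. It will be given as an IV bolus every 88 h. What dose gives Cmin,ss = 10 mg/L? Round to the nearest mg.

1500 mg

τ/t½ = 88/44 ≈ 2, so f = (1/2)^(88/44) ≈ 0.250000.
Cmin,ss = (D/Vd)·f/(1−f), so D = Cmin,ss·Vd·(1−f)/f.
D = 10 × 50 × (1−f)/f ≈ 10 × 50 × 3.00000 ≈ 1500.00 mg.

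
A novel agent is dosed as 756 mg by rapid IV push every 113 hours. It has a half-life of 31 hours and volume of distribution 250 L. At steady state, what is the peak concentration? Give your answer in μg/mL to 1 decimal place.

3.3 μg/mL

Over one 113-h interval, 113/31 ≈ 3.6452 half-lives elapse, leaving f ≈ 0.0799 of each dose.
Accumulation ratio R = 1/(1 − f) ≈ 1/0.9201 ≈ 1.0868.
Single-dose peak C₀ = D/Vd = 756/250 ≈ 3.024 μg/mL.
Steady-state peak Cmax,ss = C₀·R ≈ 3.024 × 1.0868 ≈ 3.286 μg/mL.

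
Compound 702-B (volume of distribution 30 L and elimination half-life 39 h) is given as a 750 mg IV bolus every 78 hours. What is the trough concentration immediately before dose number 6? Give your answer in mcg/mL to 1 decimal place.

8.3 mcg/mL

f = (1/2)^(τ/t½) = (1/2)^(78/39) ≈ 0.2500.
C₀ = D/Vd = 750/30 ≈ 25.000 mcg/mL.
Before the 6th dose, 5 doses have been given. Superposition: Cmin = C₀·(f + f² + … + f^5).
≈ 25.000 × (0.2500 + 0.0625 + 0.0156 + 0.0039 + 0.0010) ≈ 25.000 × 0.3330 ≈ 8.325 mcg/mL.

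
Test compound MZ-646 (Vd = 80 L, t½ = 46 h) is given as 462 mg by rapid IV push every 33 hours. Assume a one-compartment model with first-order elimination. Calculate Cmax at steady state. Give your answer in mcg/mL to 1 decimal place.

14.7 mcg/mL

τ/t½ = 33/46 ≈ 0.71739, so fraction remaining f = (1/2)^(33/46) ≈ 0.6082.
Accumulation ratio R = 1/(1 − f) ≈ 1/0.3918 ≈ 2.5523.
Each bolus raises the concentration by D/Vd = 462/80 ≈ 5.775 mcg/mL.
Steady-state peak Cmax,ss = C₀·R ≈ 5.775 × 2.5523 ≈ 14.740 mcg/mL.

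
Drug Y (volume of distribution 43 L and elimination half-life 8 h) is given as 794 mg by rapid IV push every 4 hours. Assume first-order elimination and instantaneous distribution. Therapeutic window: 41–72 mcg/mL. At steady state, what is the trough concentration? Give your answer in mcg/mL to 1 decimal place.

44.6 mcg/mL

τ/t½ = 4/8 ≈ 0.5, so fraction remaining f = (1/2)^(4/8) ≈ 0.7071.
Each bolus raises the concentration by D/Vd = 794/43 ≈ 18.465 mcg/mL.
Steady-state trough Cmin,ss = C₀·f/(1−f) ≈ 18.465 × 0.7071/0.2929 ≈ 44.577 mcg/mL.
Trough 44.6 mcg/mL vs MEC 41 mcg/mL: adequate.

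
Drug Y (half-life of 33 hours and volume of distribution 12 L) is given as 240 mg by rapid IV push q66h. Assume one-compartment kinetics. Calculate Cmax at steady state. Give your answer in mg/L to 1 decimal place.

26.7 mg/L

τ = 66 h = 2 half-lives, so f = (1/2)^2 = 0.25.
At steady state, R = 1/(1 − 0.25) = 4/3.
Single-dose peak C₀ = D/Vd = 240/12 = 20 mg/L.
Steady-state peak Cmax,ss = C₀·R = 20 × 4/3 ≈ 26.667 mg/L.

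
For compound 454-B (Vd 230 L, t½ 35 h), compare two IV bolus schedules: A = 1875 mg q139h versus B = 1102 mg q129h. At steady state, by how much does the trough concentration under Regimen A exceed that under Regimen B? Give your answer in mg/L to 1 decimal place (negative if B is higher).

0.2 mg/L

Regimen A: f = (1/2)^(139/35) ≈ 0.0638; Cmin,ss = (1875/230)·f/(1−f) ≈ 0.556 mg/L.
Regimen B: f = (1/2)^(129/35) ≈ 0.0777; Cmin,ss = (1102/230)·f/(1−f) ≈ 0.404 mg/L.
Difference ≈ 0.556 − 0.404 ≈ 0.152 mg/L.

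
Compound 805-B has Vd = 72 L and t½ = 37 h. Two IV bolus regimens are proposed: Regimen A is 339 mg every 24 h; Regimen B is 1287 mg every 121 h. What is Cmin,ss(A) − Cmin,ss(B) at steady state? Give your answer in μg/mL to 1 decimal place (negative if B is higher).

Regimen A: f = (1/2)^(24/37) ≈ 0.6379; Cmin,ss = (339/72)·f/(1−f) ≈ 8.295 μg/mL.
Regimen B: f = (1/2)^(121/37) ≈ 0.1036; Cmin,ss = (1287/72)·f/(1−f) ≈ 2.066 μg/mL.
Difference ≈ 8.295 − 2.066 ≈ 6.229 μg/mL.

6.2 μg/mL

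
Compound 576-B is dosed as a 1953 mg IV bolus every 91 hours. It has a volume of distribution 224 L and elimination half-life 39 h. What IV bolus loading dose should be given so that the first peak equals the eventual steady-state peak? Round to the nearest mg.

f = (1/2)^(91/39) ≈ 0.198425; accumulation ratio R = 1/(1−f) ≈ 1.24754.
Loading dose to hit Cmax,ss on first dose: D_load = D_maint·R ≈ 1953 × 1.24754 ≈ 2436.45 mg.

2436 mg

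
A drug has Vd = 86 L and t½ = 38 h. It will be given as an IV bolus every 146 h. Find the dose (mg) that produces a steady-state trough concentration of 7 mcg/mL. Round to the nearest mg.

τ/t½ = 146/38 ≈ 3.8421, so f = (1/2)^(146/38) ≈ 0.069729.
Cmin,ss = (D/Vd)·f/(1−f), so D = Cmin,ss·Vd·(1−f)/f.
D = 7 × 86 × (1−f)/f ≈ 7 × 86 × 13.34124 ≈ 8031.43 mg.

8031 mg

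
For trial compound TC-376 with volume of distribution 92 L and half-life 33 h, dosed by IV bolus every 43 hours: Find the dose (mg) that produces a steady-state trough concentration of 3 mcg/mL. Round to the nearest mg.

405 mg

τ/t½ = 43/33 ≈ 1.303, so f = (1/2)^(43/33) ≈ 0.405274.
Cmin,ss = (D/Vd)·f/(1−f), so D = Cmin,ss·Vd·(1−f)/f.
D = 3 × 92 × (1−f)/f ≈ 3 × 92 × 1.46747 ≈ 405.02 mg.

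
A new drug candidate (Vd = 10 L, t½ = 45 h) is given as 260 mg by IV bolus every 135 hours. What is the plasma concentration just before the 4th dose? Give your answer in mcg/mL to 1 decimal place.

f = (1/2)^(τ/t½) = (1/2)^(135/45) ≈ 0.1250.
C₀ = D/Vd = 260/10 ≈ 26.000 mcg/mL.
Before the 4th dose, 3 doses have been given. Superposition: Cmin = C₀·(f + f² + … + f^3).
≈ 26.000 × (0.1250 + 0.0156 + 0.0020) ≈ 26.000 × 0.1426 ≈ 3.708 mcg/mL.

3.7 mcg/mL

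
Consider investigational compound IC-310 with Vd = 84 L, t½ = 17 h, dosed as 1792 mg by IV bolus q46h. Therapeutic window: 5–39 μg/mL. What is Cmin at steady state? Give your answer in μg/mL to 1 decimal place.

k = ln2/t½ = ln2/17 ≈ 0.040773 h⁻¹; fraction remaining f = e^(−kτ) = e^(−0.040773×46) ≈ 0.1533.
Single-dose peak C₀ = D/Vd = 1792/84 ≈ 21.333 μg/mL.
Steady-state trough Cmin,ss = C₀·f/(1−f) ≈ 21.333 × 0.1533/0.8467 ≈ 3.862 μg/mL.
Trough 3.9 μg/mL vs MEC 5 μg/mL: subtherapeutic.

3.9 μg/mL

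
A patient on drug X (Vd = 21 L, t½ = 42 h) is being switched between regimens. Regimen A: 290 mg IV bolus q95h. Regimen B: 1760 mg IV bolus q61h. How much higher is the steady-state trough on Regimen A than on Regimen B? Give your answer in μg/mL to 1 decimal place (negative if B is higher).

-44.6 μg/mL

Regimen A: f = (1/2)^(95/42) ≈ 0.2085; Cmin,ss = (290/21)·f/(1−f) ≈ 3.638 μg/mL.
Regimen B: f = (1/2)^(61/42) ≈ 0.3654; Cmin,ss = (1760/21)·f/(1−f) ≈ 48.257 μg/mL.
Difference ≈ 3.638 − 48.257 ≈ -44.619 μg/mL.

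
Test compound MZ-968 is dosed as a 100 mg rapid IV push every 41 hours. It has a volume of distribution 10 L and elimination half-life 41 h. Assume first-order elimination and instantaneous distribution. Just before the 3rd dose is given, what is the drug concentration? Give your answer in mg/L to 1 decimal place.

7.5 mg/L

f = (1/2)^(τ/t½) = (1/2)^(41/41) ≈ 0.5000.
C₀ = D/Vd = 100/10 ≈ 10.000 mg/L.
Before the 3rd dose, 2 doses have been given. Superposition: Cmin = C₀·(f + f²).
≈ 10.000 × (0.5000 + 0.2500) ≈ 10.000 × 0.7500 ≈ 7.500 mg/L.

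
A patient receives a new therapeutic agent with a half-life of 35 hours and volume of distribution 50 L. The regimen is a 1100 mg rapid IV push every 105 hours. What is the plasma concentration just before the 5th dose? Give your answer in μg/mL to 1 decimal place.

f = (1/2)^(τ/t½) = (1/2)^(105/35) ≈ 0.1250.
C₀ = D/Vd = 1100/50 ≈ 22.000 μg/mL.
Before the 5th dose, 4 doses have been given. Superposition: Cmin = C₀·(f + f² + … + f^4).
≈ 22.000 × (0.1250 + 0.0156 + 0.0020 + 0.0002) ≈ 22.000 × 0.1428 ≈ 3.142 μg/mL.

3.1 μg/mL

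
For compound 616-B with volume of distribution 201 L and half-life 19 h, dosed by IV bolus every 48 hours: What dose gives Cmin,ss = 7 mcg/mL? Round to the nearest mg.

6699 mg

τ/t½ = 48/19 ≈ 2.5263, so f = (1/2)^(48/19) ≈ 0.173581.
Cmin,ss = (D/Vd)·f/(1−f), so D = Cmin,ss·Vd·(1−f)/f.
D = 7 × 201 × (1−f)/f ≈ 7 × 201 × 4.76100 ≈ 6698.73 mg.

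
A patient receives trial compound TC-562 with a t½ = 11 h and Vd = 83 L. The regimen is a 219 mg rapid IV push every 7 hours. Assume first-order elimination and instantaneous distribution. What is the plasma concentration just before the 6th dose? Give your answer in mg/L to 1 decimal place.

f = (1/2)^(τ/t½) = (1/2)^(7/11) ≈ 0.6433.
C₀ = D/Vd = 219/83 ≈ 2.639 mg/L.
Before the 6th dose, 5 doses have been given. Superposition: Cmin = C₀·(f + f² + … + f^5).
≈ 2.639 × (0.6433 + 0.4138 + 0.2662 + 0.1713 + 0.1102) ≈ 2.639 × 1.6048 ≈ 4.235 mg/L.

4.2 mg/L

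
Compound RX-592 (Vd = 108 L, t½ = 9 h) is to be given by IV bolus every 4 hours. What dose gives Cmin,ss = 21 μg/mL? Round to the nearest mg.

818 mg

τ/t½ = 4/9 ≈ 0.44444, so f = (1/2)^(4/9) ≈ 0.734867.
Cmin,ss = (D/Vd)·f/(1−f), so D = Cmin,ss·Vd·(1−f)/f.
D = 21 × 108 × (1−f)/f ≈ 21 × 108 × 0.36079 ≈ 818.27 mg.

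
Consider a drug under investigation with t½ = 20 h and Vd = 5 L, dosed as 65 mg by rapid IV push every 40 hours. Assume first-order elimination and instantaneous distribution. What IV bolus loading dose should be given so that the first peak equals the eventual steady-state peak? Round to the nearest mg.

f = (1/2)^(40/20) ≈ 0.250000; accumulation ratio R = 1/(1−f) ≈ 1.33333.
Loading dose to hit Cmax,ss on first dose: D_load = D_maint·R ≈ 65 × 1.33333 ≈ 86.67 mg.

87 mg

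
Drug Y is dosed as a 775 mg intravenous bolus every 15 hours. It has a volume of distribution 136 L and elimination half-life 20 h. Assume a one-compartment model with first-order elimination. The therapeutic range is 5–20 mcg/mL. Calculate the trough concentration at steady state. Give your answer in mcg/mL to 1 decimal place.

k = ln2/t½ = ln2/20 ≈ 0.034657 h⁻¹; fraction remaining f = e^(−kτ) = e^(−0.034657×15) ≈ 0.5946.
At steady state, accumulation factor R = 1/(1 − e^(−kτ)) ≈ 2.4667.
Each bolus raises the concentration by D/Vd = 775/136 ≈ 5.699 mcg/mL.
Cmax,ss = C₀/(1 − f) ≈ 5.699/0.4054 ≈ 14.058 mcg/mL.
One interval later, Cmin,ss = Cmax,ss·e^(−kτ) ≈ 14.058 × 0.5946 ≈ 8.359 mcg/mL.
Trough 8.4 mcg/mL vs MEC 5 mcg/mL: adequate.

8.4 mcg/mL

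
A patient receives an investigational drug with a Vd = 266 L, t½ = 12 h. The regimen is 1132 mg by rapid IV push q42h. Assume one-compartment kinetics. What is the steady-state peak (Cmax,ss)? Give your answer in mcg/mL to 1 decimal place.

τ/t½ = 42/12 ≈ 3.5, so fraction remaining f = (1/2)^(42/12) ≈ 0.0884.
At steady state, accumulation factor R = 1/(1 − e^(−kτ)) ≈ 1.0970.
Single-dose peak C₀ = D/Vd = 1132/266 ≈ 4.256 mcg/mL.
Steady-state peak Cmax,ss = C₀·R ≈ 4.256 × 1.0970 ≈ 4.669 mcg/mL.

4.7 mcg/mL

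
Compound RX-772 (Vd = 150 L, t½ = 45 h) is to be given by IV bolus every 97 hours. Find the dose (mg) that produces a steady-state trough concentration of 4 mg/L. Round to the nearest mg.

2073 mg

τ/t½ = 97/45 ≈ 2.1556, so f = (1/2)^(97/45) ≈ 0.224447.
Cmin,ss = (D/Vd)·f/(1−f), so D = Cmin,ss·Vd·(1−f)/f.
D = 4 × 150 × (1−f)/f ≈ 4 × 150 × 3.45539 ≈ 2073.23 mg.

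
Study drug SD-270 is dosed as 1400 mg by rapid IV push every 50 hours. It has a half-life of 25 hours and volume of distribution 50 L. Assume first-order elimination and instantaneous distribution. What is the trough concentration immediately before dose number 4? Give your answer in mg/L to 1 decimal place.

f = (1/2)^(τ/t½) = (1/2)^(50/25) ≈ 0.2500.
C₀ = D/Vd = 1400/50 ≈ 28.000 mg/L.
Before the 4th dose, 3 doses have been given. Superposition: Cmin = C₀·(f + f² + … + f^3).
≈ 28.000 × (0.2500 + 0.0625 + 0.0156) ≈ 28.000 × 0.3281 ≈ 9.187 mg/L.

9.2 mg/L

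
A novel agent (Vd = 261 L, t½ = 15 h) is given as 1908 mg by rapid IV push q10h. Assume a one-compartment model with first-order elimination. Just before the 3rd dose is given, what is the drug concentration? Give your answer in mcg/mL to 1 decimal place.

f = (1/2)^(τ/t½) = (1/2)^(10/15) ≈ 0.6300.
C₀ = D/Vd = 1908/261 ≈ 7.310 mcg/mL.
Before the 3rd dose, 2 doses have been given. Superposition: Cmin = C₀·(f + f²).
≈ 7.310 × (0.6300 + 0.3969) ≈ 7.310 × 1.0269 ≈ 7.507 mcg/mL.

7.5 mcg/mL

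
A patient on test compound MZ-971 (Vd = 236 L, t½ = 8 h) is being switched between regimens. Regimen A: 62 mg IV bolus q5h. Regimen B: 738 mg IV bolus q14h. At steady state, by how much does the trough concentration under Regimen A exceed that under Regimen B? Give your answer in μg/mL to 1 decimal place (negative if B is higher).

Regimen A: f = (1/2)^(5/8) ≈ 0.6484; Cmin,ss = (62/236)·f/(1−f) ≈ 0.484 μg/mL.
Regimen B: f = (1/2)^(14/8) ≈ 0.2973; Cmin,ss = (738/236)·f/(1−f) ≈ 1.323 μg/mL.
Difference ≈ 0.484 − 1.323 ≈ -0.839 μg/mL.

-0.8 μg/mL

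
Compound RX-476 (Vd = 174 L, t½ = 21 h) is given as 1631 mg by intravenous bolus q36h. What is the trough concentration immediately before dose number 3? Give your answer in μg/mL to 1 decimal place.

f = (1/2)^(τ/t½) = (1/2)^(36/21) ≈ 0.3048.
C₀ = D/Vd = 1631/174 ≈ 9.374 μg/mL.
Before the 3rd dose, 2 doses have been given. Superposition: Cmin = C₀·(f + f²).
≈ 9.374 × (0.3048 + 0.0929) ≈ 9.374 × 0.3977 ≈ 3.728 μg/mL.

3.7 μg/mL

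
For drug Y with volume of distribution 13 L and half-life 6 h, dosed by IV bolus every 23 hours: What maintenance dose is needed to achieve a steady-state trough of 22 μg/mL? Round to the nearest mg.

3791 mg

τ/t½ = 23/6 ≈ 3.8333, so f = (1/2)^(23/6) ≈ 0.070154.
Cmin,ss = (D/Vd)·f/(1−f), so D = Cmin,ss·Vd·(1−f)/f.
D = 22 × 13 × (1−f)/f ≈ 22 × 13 × 13.25435 ≈ 3790.74 mg.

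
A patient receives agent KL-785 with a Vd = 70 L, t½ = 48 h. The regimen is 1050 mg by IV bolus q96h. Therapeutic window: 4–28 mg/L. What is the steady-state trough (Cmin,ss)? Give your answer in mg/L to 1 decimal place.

The dosing interval is 2 half-lives, so f = 2^(−2) = 0.25.
Accumulation ratio R = 1/(1 − f) = 1/0.75 = 4/3.
Single-dose peak C₀ = D/Vd = 1050/70 = 15 mg/L.
Steady-state peak Cmax,ss = C₀·R = 15 × 4/3 ≈ 20.000 mg/L.
Steady-state trough Cmin,ss = Cmax,ss·f ≈ 20.000 × 0.25 ≈ 5.000 mg/L.
Trough 5.0 mg/L vs MEC 4 mg/L: adequate.

5.0 mg/L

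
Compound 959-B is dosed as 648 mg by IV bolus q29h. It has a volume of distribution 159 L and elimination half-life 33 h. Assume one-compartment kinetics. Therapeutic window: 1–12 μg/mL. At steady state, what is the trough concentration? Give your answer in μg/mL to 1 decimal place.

4.9 μg/mL

k = ln2/t½ = ln2/33 ≈ 0.021004 h⁻¹; fraction remaining f = e^(−kτ) = e^(−0.021004×29) ≈ 0.5438.
Single-dose peak C₀ = D/Vd = 648/159 ≈ 4.075 μg/mL.
Steady-state trough Cmin,ss = C₀·f/(1−f) ≈ 4.075 × 0.5438/0.4562 ≈ 4.857 μg/mL.
Trough 4.9 μg/mL vs MEC 1 μg/mL: adequate.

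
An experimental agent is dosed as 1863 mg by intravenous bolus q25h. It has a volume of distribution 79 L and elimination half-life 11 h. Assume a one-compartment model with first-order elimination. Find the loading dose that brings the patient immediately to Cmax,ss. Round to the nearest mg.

f = (1/2)^(25/11) ≈ 0.206938; accumulation ratio R = 1/(1−f) ≈ 1.26094.
Loading dose to hit Cmax,ss on first dose: D_load = D_maint·R ≈ 1863 × 1.26094 ≈ 2349.13 mg.

2349 mg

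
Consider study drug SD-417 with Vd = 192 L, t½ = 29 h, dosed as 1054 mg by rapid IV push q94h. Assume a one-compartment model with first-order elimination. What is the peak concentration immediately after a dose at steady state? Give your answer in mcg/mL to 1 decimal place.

6.1 mcg/mL

Over one 94-h interval, 94/29 ≈ 3.2414 half-lives elapse, leaving f ≈ 0.1057 of each dose.
Accumulation ratio R = 1/(1 − f) ≈ 1/0.8943 ≈ 1.1182.
Each bolus raises the concentration by D/Vd = 1054/192 ≈ 5.490 mcg/mL.
Steady-state peak Cmax,ss = C₀·R ≈ 5.490 × 1.1182 ≈ 6.139 mcg/mL.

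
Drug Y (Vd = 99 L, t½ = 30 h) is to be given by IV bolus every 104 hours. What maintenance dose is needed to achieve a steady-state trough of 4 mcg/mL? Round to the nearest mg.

τ/t½ = 104/30 ≈ 3.4667, so f = (1/2)^(104/30) ≈ 0.090454.
Cmin,ss = (D/Vd)·f/(1−f), so D = Cmin,ss·Vd·(1−f)/f.
D = 4 × 99 × (1−f)/f ≈ 4 × 99 × 10.05534 ≈ 3981.91 mg.

3982 mg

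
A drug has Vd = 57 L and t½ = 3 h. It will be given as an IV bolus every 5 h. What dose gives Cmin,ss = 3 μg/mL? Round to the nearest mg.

τ/t½ = 5/3 ≈ 1.6667, so f = (1/2)^(5/3) ≈ 0.314980.
Cmin,ss = (D/Vd)·f/(1−f), so D = Cmin,ss·Vd·(1−f)/f.
D = 3 × 57 × (1−f)/f ≈ 3 × 57 × 2.17480 ≈ 371.89 mg.

372 mg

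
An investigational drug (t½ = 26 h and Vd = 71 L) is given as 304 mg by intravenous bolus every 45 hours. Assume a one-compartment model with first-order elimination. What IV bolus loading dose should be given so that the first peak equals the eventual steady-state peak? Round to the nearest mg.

f = (1/2)^(45/26) ≈ 0.301291; accumulation ratio R = 1/(1−f) ≈ 1.43121.
Loading dose to hit Cmax,ss on first dose: D_load = D_maint·R ≈ 304 × 1.43121 ≈ 435.09 mg.

435 mg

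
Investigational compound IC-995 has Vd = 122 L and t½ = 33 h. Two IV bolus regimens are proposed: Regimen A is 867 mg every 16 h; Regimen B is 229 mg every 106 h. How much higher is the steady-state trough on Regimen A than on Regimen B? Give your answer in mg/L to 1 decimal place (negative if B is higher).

Regimen A: f = (1/2)^(16/33) ≈ 0.7146; Cmin,ss = (867/122)·f/(1−f) ≈ 17.794 mg/L.
Regimen B: f = (1/2)^(106/33) ≈ 0.1079; Cmin,ss = (229/122)·f/(1−f) ≈ 0.227 mg/L.
Difference ≈ 17.794 − 0.227 ≈ 17.567 mg/L.

17.6 mg/L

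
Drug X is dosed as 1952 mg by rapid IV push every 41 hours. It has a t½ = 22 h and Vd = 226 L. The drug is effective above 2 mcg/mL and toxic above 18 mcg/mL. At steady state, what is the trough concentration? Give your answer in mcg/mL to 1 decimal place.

3.3 mcg/mL

Over one 41-h interval, 41/22 ≈ 1.8636 half-lives elapse, leaving f ≈ 0.2748 of each dose.
Accumulation ratio R = 1/(1 − f) ≈ 1/0.7252 ≈ 1.3789.
Single-dose peak C₀ = D/Vd = 1952/226 ≈ 8.637 mcg/mL.
Steady-state peak Cmax,ss = C₀·R ≈ 8.637 × 1.3789 ≈ 11.910 mcg/mL.
One interval later, Cmin,ss = Cmax,ss·e^(−kτ) ≈ 11.910 × 0.2748 ≈ 3.273 mcg/mL.
Trough 3.3 mcg/mL vs MEC 2 mcg/mL: adequate.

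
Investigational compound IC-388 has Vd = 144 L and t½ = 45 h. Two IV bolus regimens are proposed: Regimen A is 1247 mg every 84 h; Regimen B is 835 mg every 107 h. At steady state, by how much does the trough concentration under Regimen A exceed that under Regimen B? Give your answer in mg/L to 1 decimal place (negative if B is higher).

Regimen A: f = (1/2)^(84/45) ≈ 0.2742; Cmin,ss = (1247/144)·f/(1−f) ≈ 3.272 mg/L.
Regimen B: f = (1/2)^(107/45) ≈ 0.1924; Cmin,ss = (835/144)·f/(1−f) ≈ 1.381 mg/L.
Difference ≈ 3.272 − 1.381 ≈ 1.891 mg/L.

1.9 mg/L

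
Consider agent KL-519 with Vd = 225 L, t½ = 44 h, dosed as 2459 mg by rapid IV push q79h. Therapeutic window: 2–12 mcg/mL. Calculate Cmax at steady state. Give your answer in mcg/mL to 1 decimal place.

15.4 mcg/mL

Over one 79-h interval, 79/44 ≈ 1.7955 half-lives elapse, leaving f ≈ 0.2881 of each dose.
Accumulation ratio R = 1/(1 − f) ≈ 1/0.7119 ≈ 1.4047.
Each bolus raises the concentration by D/Vd = 2459/225 ≈ 10.929 mcg/mL.
Steady-state peak Cmax,ss = C₀·R ≈ 10.929 × 1.4047 ≈ 15.352 mcg/mL.
Peak 15.4 mcg/mL vs MTC 12 mcg/mL: exceeds toxic threshold.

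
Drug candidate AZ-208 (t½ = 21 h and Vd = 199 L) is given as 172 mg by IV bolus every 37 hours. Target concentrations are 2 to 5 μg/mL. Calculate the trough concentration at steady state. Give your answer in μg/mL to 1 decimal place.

Over one 37-h interval, 37/21 ≈ 1.7619 half-lives elapse, leaving f ≈ 0.2949 of each dose.
Single-dose peak C₀ = D/Vd = 172/199 ≈ 0.864 μg/mL.
Steady-state trough Cmin,ss = C₀·f/(1−f) ≈ 0.864 × 0.2949/0.7051 ≈ 0.361 μg/mL.
Trough 0.4 μg/mL vs MEC 2 μg/mL: subtherapeutic.

0.4 μg/mL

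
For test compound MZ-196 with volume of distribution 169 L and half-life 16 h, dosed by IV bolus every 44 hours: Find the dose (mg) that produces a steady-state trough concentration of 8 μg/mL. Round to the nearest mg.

7743 mg

τ/t½ = 44/16 ≈ 2.75, so f = (1/2)^(44/16) ≈ 0.148651.
Cmin,ss = (D/Vd)·f/(1−f), so D = Cmin,ss·Vd·(1−f)/f.
D = 8 × 169 × (1−f)/f ≈ 8 × 169 × 5.72717 ≈ 7743.13 mg.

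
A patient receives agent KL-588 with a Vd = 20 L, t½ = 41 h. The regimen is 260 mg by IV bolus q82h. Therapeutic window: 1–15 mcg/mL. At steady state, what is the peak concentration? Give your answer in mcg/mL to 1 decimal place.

17.3 mcg/mL

The dosing interval is 2 half-lives, so f = 2^(−2) = 0.25.
At steady state, R = 1/(1 − 0.25) = 4/3.
Single-dose peak C₀ = D/Vd = 260/20 = 13 mcg/mL.
Steady-state peak Cmax,ss = C₀·R = 13 × 4/3 ≈ 17.333 mcg/mL.
Peak 17.3 mcg/mL vs MTC 15 mcg/mL: exceeds toxic threshold.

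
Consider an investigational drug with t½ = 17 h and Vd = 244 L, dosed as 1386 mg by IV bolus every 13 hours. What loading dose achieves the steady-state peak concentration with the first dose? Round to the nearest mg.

3369 mg

f = (1/2)^(13/17) ≈ 0.588573; accumulation ratio R = 1/(1−f) ≈ 2.43056.
Loading dose to hit Cmax,ss on first dose: D_load = D_maint·R ≈ 1386 × 2.43056 ≈ 3368.76 mg.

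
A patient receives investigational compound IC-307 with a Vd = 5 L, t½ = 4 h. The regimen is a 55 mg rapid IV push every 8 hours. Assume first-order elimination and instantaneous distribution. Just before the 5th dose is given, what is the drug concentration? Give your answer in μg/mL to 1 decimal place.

f = (1/2)^(τ/t½) = (1/2)^(8/4) ≈ 0.2500.
C₀ = D/Vd = 55/5 ≈ 11.000 μg/mL.
Before the 5th dose, 4 doses have been given. Superposition: Cmin = C₀·(f + f² + … + f^4).
≈ 11.000 × (0.2500 + 0.0625 + 0.0156 + 0.0039) ≈ 11.000 × 0.3320 ≈ 3.652 μg/mL.

3.7 μg/mL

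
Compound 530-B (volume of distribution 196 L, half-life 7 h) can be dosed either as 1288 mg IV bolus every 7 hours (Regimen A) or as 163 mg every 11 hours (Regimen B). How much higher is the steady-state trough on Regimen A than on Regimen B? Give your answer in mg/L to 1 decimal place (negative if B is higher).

6.1 mg/L

Regimen A: f = (1/2)^(7/7) ≈ 0.5000; Cmin,ss = (1288/196)·f/(1−f) ≈ 6.571 mg/L.
Regimen B: f = (1/2)^(11/7) ≈ 0.3365; Cmin,ss = (163/196)·f/(1−f) ≈ 0.422 mg/L.
Difference ≈ 6.571 − 0.422 ≈ 6.149 mg/L.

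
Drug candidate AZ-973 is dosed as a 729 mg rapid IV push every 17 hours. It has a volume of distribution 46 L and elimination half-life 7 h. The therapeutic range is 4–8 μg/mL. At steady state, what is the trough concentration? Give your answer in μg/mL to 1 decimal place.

3.6 μg/mL

τ/t½ = 17/7 ≈ 2.4286, so fraction remaining f = (1/2)^(17/7) ≈ 0.1857.
Single-dose peak C₀ = D/Vd = 729/46 ≈ 15.848 μg/mL.
Steady-state trough Cmin,ss = C₀·f/(1−f) ≈ 15.848 × 0.1857/0.8143 ≈ 3.614 μg/mL.
Trough 3.6 μg/mL vs MEC 4 μg/mL: subtherapeutic.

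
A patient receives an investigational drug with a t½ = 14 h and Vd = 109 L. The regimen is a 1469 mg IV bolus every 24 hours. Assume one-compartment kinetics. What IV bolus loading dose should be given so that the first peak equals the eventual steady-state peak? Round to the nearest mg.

2113 mg

f = (1/2)^(24/14) ≈ 0.304753; accumulation ratio R = 1/(1−f) ≈ 1.43834.
Loading dose to hit Cmax,ss on first dose: D_load = D_maint·R ≈ 1469 × 1.43834 ≈ 2112.92 mg.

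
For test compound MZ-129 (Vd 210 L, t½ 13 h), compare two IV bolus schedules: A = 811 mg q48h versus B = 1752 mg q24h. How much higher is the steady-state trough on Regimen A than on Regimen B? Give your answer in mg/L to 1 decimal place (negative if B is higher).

Regimen A: f = (1/2)^(48/13) ≈ 0.0774; Cmin,ss = (811/210)·f/(1−f) ≈ 0.324 mg/L.
Regimen B: f = (1/2)^(24/13) ≈ 0.2781; Cmin,ss = (1752/210)·f/(1−f) ≈ 3.214 mg/L.
Difference ≈ 0.324 − 3.214 ≈ -2.890 mg/L.

-2.9 mg/L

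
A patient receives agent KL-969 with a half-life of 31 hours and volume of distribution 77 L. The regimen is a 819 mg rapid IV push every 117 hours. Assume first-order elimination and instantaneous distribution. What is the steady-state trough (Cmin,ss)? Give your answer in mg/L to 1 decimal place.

τ/t½ = 117/31 ≈ 3.7742, so fraction remaining f = (1/2)^(117/31) ≈ 0.0731.
Single-dose peak C₀ = D/Vd = 819/77 ≈ 10.636 mg/L.
Steady-state trough Cmin,ss = C₀·f/(1−f) ≈ 10.636 × 0.0731/0.9269 ≈ 0.839 mg/L.

0.8 mg/L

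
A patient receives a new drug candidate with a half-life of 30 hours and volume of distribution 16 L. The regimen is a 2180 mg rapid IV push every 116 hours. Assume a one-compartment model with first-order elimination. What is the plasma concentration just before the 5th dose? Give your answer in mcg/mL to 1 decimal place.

f = (1/2)^(τ/t½) = (1/2)^(116/30) ≈ 0.0686.
C₀ = D/Vd = 2180/16 ≈ 136.250 mcg/mL.
Before the 5th dose, 4 doses have been given. Superposition: Cmin = C₀·(f + f² + … + f^4).
≈ 136.250 × (0.0686 + 0.0047 + 0.0003 + 0.0000) ≈ 136.250 × 0.0736 ≈ 10.028 mcg/mL.

10.0 mcg/mL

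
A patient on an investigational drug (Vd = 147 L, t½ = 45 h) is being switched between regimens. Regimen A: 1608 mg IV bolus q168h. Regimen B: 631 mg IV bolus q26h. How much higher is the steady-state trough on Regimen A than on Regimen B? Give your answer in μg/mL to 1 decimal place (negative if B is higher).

-7.8 μg/mL

Regimen A: f = (1/2)^(168/45) ≈ 0.0752; Cmin,ss = (1608/147)·f/(1−f) ≈ 0.889 μg/mL.
Regimen B: f = (1/2)^(26/45) ≈ 0.6700; Cmin,ss = (631/147)·f/(1−f) ≈ 8.715 μg/mL.
Difference ≈ 0.889 − 8.715 ≈ -7.826 μg/mL.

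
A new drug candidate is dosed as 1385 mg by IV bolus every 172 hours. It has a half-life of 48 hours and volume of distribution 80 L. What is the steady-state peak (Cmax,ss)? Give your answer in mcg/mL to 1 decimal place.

Over one 172-h interval, 172/48 ≈ 3.5833 half-lives elapse, leaving f ≈ 0.0834 of each dose.
Accumulation ratio R = 1/(1 − f) ≈ 1/0.9166 ≈ 1.0910.
Each bolus raises the concentration by D/Vd = 1385/80 ≈ 17.312 mcg/mL.
Cmax,ss = C₀/(1 − f) ≈ 17.312/0.9166 ≈ 18.887 mcg/mL.

18.9 mcg/mL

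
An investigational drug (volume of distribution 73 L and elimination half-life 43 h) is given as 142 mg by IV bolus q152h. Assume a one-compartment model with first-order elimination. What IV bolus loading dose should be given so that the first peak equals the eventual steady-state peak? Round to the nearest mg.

155 mg

f = (1/2)^(152/43) ≈ 0.086277; accumulation ratio R = 1/(1−f) ≈ 1.09442.
Loading dose to hit Cmax,ss on first dose: D_load = D_maint·R ≈ 142 × 1.09442 ≈ 155.41 mg.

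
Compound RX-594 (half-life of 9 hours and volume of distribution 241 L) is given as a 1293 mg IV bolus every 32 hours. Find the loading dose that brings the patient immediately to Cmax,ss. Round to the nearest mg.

1413 mg

f = (1/2)^(32/9) ≈ 0.085049; accumulation ratio R = 1/(1−f) ≈ 1.09295.
Loading dose to hit Cmax,ss on first dose: D_load = D_maint·R ≈ 1293 × 1.09295 ≈ 1413.18 mg.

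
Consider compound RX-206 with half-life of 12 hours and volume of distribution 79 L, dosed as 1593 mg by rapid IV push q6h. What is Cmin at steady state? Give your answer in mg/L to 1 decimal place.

48.7 mg/L

Over one 6-h interval, 6/12 ≈ 0.5 half-lives elapse, leaving f ≈ 0.7071 of each dose.
Accumulation ratio R = 1/(1 − f) ≈ 1/0.2929 ≈ 3.4141.
Single-dose peak C₀ = D/Vd = 1593/79 ≈ 20.165 mg/L.
Cmax,ss = C₀/(1 − f) ≈ 20.165/0.2929 ≈ 68.846 mg/L.
One interval later, Cmin,ss = Cmax,ss·e^(−kτ) ≈ 68.846 × 0.7071 ≈ 48.681 mg/L.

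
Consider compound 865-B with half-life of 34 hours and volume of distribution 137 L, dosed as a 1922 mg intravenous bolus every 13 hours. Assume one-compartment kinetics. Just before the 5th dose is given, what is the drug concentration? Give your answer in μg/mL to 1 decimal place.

30.2 μg/mL

f = (1/2)^(τ/t½) = (1/2)^(13/34) ≈ 0.7672.
C₀ = D/Vd = 1922/137 ≈ 14.029 μg/mL.
Before the 5th dose, 4 doses have been given. Superposition: Cmin = C₀·(f + f² + … + f^4).
≈ 14.029 × (0.7672 + 0.5886 + 0.4516 + 0.3464) ≈ 14.029 × 2.1538 ≈ 30.216 μg/mL.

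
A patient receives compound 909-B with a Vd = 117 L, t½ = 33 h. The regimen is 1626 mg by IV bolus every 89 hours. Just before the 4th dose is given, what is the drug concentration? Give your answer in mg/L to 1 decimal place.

f = (1/2)^(τ/t½) = (1/2)^(89/33) ≈ 0.1542.
C₀ = D/Vd = 1626/117 ≈ 13.897 mg/L.
Before the 4th dose, 3 doses have been given. Superposition: Cmin = C₀·(f + f² + … + f^3).
≈ 13.897 × (0.1542 + 0.0238 + 0.0037) ≈ 13.897 × 0.1817 ≈ 2.525 mg/L.

2.5 mg/L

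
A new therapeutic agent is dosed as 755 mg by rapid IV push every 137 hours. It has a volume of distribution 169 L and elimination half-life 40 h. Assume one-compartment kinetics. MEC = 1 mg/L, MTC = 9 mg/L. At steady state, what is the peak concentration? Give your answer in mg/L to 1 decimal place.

Over one 137-h interval, 137/40 ≈ 3.425 half-lives elapse, leaving f ≈ 0.0931 of each dose.
At steady state, accumulation factor R = 1/(1 − e^(−kτ)) ≈ 1.1027.
Single-dose peak C₀ = D/Vd = 755/169 ≈ 4.467 mg/L.
Steady-state peak Cmax,ss = C₀·R ≈ 4.467 × 1.1027 ≈ 4.926 mg/L.
Peak 4.9 mg/L vs MTC 9 mg/L: below toxic threshold.

4.9 mg/L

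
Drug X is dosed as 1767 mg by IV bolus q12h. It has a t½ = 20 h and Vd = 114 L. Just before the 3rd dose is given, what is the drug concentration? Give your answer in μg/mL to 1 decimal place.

17.0 μg/mL

f = (1/2)^(τ/t½) = (1/2)^(12/20) ≈ 0.6598.
C₀ = D/Vd = 1767/114 ≈ 15.500 μg/mL.
Before the 3rd dose, 2 doses have been given. Superposition: Cmin = C₀·(f + f²).
≈ 15.500 × (0.6598 + 0.4353) ≈ 15.500 × 1.0951 ≈ 16.974 μg/mL.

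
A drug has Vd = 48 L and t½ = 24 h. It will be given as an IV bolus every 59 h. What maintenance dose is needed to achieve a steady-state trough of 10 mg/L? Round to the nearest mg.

τ/t½ = 59/24 ≈ 2.4583, so f = (1/2)^(59/24) ≈ 0.181957.
Cmin,ss = (D/Vd)·f/(1−f), so D = Cmin,ss·Vd·(1−f)/f.
D = 10 × 48 × (1−f)/f ≈ 10 × 48 × 4.49580 ≈ 2157.98 mg.

2158 mg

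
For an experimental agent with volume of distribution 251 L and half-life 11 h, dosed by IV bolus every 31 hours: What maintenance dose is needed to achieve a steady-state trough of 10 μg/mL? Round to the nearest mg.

τ/t½ = 31/11 ≈ 2.8182, so f = (1/2)^(31/11) ≈ 0.141789.
Cmin,ss = (D/Vd)·f/(1−f), so D = Cmin,ss·Vd·(1−f)/f.
D = 10 × 251 × (1−f)/f ≈ 10 × 251 × 6.05273 ≈ 15192.35 mg.

15192 mg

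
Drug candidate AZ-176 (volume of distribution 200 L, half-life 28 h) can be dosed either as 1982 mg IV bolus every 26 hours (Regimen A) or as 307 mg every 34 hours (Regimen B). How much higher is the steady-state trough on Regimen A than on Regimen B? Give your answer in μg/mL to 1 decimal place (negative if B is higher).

9.8 μg/mL

Regimen A: f = (1/2)^(26/28) ≈ 0.5254; Cmin,ss = (1982/200)·f/(1−f) ≈ 10.971 μg/mL.
Regimen B: f = (1/2)^(34/28) ≈ 0.4310; Cmin,ss = (307/200)·f/(1−f) ≈ 1.163 μg/mL.
Difference ≈ 10.971 − 1.163 ≈ 9.808 μg/mL.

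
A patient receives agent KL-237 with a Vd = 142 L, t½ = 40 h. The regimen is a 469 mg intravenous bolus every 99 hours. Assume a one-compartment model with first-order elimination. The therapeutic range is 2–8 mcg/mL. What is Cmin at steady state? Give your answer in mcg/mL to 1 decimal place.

0.7 mcg/mL

Over one 99-h interval, 99/40 ≈ 2.475 half-lives elapse, leaving f ≈ 0.1799 of each dose.
At steady state, accumulation factor R = 1/(1 − e^(−kτ)) ≈ 1.2194.
Each bolus raises the concentration by D/Vd = 469/142 ≈ 3.303 mcg/mL.
Cmax,ss = C₀/(1 − f) ≈ 3.303/0.8201 ≈ 4.028 mcg/mL.
Steady-state trough Cmin,ss = Cmax,ss·f ≈ 4.028 × 0.1799 ≈ 0.725 mcg/mL.
Trough 0.7 mcg/mL vs MEC 2 mcg/mL: subtherapeutic.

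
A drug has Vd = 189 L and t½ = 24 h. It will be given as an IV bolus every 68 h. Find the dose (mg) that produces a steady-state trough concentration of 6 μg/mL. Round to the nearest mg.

τ/t½ = 68/24 ≈ 2.8333, so f = (1/2)^(68/24) ≈ 0.140308.
Cmin,ss = (D/Vd)·f/(1−f), so D = Cmin,ss·Vd·(1−f)/f.
D = 6 × 189 × (1−f)/f ≈ 6 × 189 × 6.12718 ≈ 6948.22 mg.

6948 mg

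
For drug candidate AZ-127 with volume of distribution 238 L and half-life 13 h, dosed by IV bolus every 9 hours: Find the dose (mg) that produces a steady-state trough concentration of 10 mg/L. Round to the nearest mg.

1466 mg

τ/t½ = 9/13 ≈ 0.69231, so f = (1/2)^(9/13) ≈ 0.618863.
Cmin,ss = (D/Vd)·f/(1−f), so D = Cmin,ss·Vd·(1−f)/f.
D = 10 × 238 × (1−f)/f ≈ 10 × 238 × 0.61587 ≈ 1465.77 mg.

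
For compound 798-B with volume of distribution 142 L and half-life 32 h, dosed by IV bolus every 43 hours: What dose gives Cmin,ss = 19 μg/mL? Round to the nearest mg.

4150 mg

τ/t½ = 43/32 ≈ 1.3438, so f = (1/2)^(43/32) ≈ 0.393995.
Cmin,ss = (D/Vd)·f/(1−f), so D = Cmin,ss·Vd·(1−f)/f.
D = 19 × 142 × (1−f)/f ≈ 19 × 142 × 1.53810 ≈ 4149.79 mg.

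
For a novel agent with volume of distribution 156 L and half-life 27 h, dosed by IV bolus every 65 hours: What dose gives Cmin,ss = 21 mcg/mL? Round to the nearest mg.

14104 mg

τ/t½ = 65/27 ≈ 2.4074, so f = (1/2)^(65/27) ≈ 0.188494.
Cmin,ss = (D/Vd)·f/(1−f), so D = Cmin,ss·Vd·(1−f)/f.
D = 21 × 156 × (1−f)/f ≈ 21 × 156 × 4.30521 ≈ 14103.87 mg.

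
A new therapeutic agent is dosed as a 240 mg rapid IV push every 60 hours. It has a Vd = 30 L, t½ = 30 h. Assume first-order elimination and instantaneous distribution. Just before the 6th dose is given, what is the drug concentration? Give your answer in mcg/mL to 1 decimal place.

2.7 mcg/mL

f = (1/2)^(τ/t½) = (1/2)^(60/30) ≈ 0.2500.
C₀ = D/Vd = 240/30 ≈ 8.000 mcg/mL.
Before the 6th dose, 5 doses have been given. Superposition: Cmin = C₀·(f + f² + … + f^5).
≈ 8.000 × (0.2500 + 0.0625 + 0.0156 + 0.0039 + 0.0010) ≈ 8.000 × 0.3330 ≈ 2.664 mcg/mL.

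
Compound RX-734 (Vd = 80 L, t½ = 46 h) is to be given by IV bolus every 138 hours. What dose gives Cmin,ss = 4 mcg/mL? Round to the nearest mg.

2240 mg

τ/t½ = 138/46 ≈ 3, so f = (1/2)^(138/46) ≈ 0.125000.
Cmin,ss = (D/Vd)·f/(1−f), so D = Cmin,ss·Vd·(1−f)/f.
D = 4 × 80 × (1−f)/f ≈ 4 × 80 × 7.00000 ≈ 2240.00 mg.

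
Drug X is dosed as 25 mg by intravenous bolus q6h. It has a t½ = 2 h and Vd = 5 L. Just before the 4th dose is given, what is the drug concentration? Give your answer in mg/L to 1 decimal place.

f = (1/2)^(τ/t½) = (1/2)^(6/2) ≈ 0.1250.
C₀ = D/Vd = 25/5 ≈ 5.000 mg/L.
Before the 4th dose, 3 doses have been given. Superposition: Cmin = C₀·(f + f² + … + f^3).
≈ 5.000 × (0.1250 + 0.0156 + 0.0020) ≈ 5.000 × 0.1426 ≈ 0.713 mg/L.

0.7 mg/L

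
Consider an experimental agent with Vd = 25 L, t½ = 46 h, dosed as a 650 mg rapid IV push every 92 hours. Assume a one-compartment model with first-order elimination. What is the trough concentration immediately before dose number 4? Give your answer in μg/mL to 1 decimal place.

f = (1/2)^(τ/t½) = (1/2)^(92/46) ≈ 0.2500.
C₀ = D/Vd = 650/25 ≈ 26.000 μg/mL.
Before the 4th dose, 3 doses have been given. Superposition: Cmin = C₀·(f + f² + … + f^3).
≈ 26.000 × (0.2500 + 0.0625 + 0.0156) ≈ 26.000 × 0.3281 ≈ 8.531 μg/mL.

8.5 μg/mL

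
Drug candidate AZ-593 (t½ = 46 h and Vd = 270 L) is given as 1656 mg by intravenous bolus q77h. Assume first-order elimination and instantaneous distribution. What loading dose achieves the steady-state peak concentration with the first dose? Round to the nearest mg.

2412 mg

f = (1/2)^(77/46) ≈ 0.313402; accumulation ratio R = 1/(1−f) ≈ 1.45646.
Loading dose to hit Cmax,ss on first dose: D_load = D_maint·R ≈ 1656 × 1.45646 ≈ 2411.90 mg.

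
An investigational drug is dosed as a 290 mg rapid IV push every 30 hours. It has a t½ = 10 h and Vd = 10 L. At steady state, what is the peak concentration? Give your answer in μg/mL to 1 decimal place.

33.1 μg/mL

τ = 30 h = 3 half-lives, so f = (1/2)^3 = 0.125.
At steady state, R = 1/(1 − 0.125) = 8/7.
Single-dose peak C₀ = D/Vd = 290/10 = 29 μg/mL.
Steady-state peak Cmax,ss = C₀·R = 29 × 8/7 ≈ 33.143 μg/mL.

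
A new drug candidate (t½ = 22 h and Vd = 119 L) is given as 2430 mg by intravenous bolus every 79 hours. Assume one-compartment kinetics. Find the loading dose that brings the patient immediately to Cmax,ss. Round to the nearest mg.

2650 mg

f = (1/2)^(79/22) ≈ 0.082991; accumulation ratio R = 1/(1−f) ≈ 1.09050.
Loading dose to hit Cmax,ss on first dose: D_load = D_maint·R ≈ 2430 × 1.09050 ≈ 2649.91 mg.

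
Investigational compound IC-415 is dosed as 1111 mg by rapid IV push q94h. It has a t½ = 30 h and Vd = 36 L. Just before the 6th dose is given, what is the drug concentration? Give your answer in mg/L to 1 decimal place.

4.0 mg/L

f = (1/2)^(τ/t½) = (1/2)^(94/30) ≈ 0.1140.
C₀ = D/Vd = 1111/36 ≈ 30.861 mg/L.
Before the 6th dose, 5 doses have been given. Superposition: Cmin = C₀·(f + f² + … + f^5).
≈ 30.861 × (0.1140 + 0.0130 + 0.0015 + 0.0002 + 0.0000) ≈ 30.861 × 0.1287 ≈ 3.972 mg/L.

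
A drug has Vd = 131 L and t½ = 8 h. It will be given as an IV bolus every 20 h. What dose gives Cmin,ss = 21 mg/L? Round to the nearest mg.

τ/t½ = 20/8 ≈ 2.5, so f = (1/2)^(20/8) ≈ 0.176777.
Cmin,ss = (D/Vd)·f/(1−f), so D = Cmin,ss·Vd·(1−f)/f.
D = 21 × 131 × (1−f)/f ≈ 21 × 131 × 4.65684 ≈ 12810.97 mg.

12811 mg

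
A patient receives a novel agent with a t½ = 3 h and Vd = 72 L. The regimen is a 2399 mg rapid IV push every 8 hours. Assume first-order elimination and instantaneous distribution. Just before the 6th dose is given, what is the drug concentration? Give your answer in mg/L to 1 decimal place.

f = (1/2)^(τ/t½) = (1/2)^(8/3) ≈ 0.1575.
C₀ = D/Vd = 2399/72 ≈ 33.319 mg/L.
Before the 6th dose, 5 doses have been given. Superposition: Cmin = C₀·(f + f² + … + f^5).
≈ 33.319 × (0.1575 + 0.0248 + 0.0039 + 0.0006 + 0.0001) ≈ 33.319 × 0.1869 ≈ 6.227 mg/L.

6.2 mg/L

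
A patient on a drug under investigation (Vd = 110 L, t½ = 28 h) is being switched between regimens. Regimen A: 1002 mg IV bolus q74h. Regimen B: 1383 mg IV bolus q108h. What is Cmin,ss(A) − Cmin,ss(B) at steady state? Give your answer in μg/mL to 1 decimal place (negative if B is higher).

0.8 μg/mL

Regimen A: f = (1/2)^(74/28) ≈ 0.1601; Cmin,ss = (1002/110)·f/(1−f) ≈ 1.736 μg/mL.
Regimen B: f = (1/2)^(108/28) ≈ 0.0690; Cmin,ss = (1383/110)·f/(1−f) ≈ 0.932 μg/mL.
Difference ≈ 1.736 − 0.932 ≈ 0.804 μg/mL.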